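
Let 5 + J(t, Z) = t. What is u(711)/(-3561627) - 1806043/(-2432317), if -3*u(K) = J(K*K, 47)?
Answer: 20526929696455/25989017699277 ≈ 0.78983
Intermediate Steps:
J(t, Z) = -5 + t
u(K) = 5/3 - K²/3 (u(K) = -(-5 + K*K)/3 = -(-5 + K²)/3 = 5/3 - K²/3)
u(711)/(-3561627) - 1806043/(-2432317) = (5/3 - ⅓*711²)/(-3561627) - 1806043/(-2432317) = (5/3 - ⅓*505521)*(-1/3561627) - 1806043*(-1/2432317) = (5/3 - 168507)*(-1/3561627) + 1806043/2432317 = -505516/3*(-1/3561627) + 1806043/2432317 = 505516/10684881 + 1806043/2432317 = 20526929696455/25989017699277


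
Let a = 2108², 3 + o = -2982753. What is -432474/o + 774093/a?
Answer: 50365472441/157790064976 ≈ 0.31919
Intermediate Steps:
o = -2982756 (o = -3 - 2982753 = -2982756)
a = 4443664
-432474/o + 774093/a = -432474/(-2982756) + 774093/4443664 = -432474*(-1/2982756) + 774093*(1/4443664) = 10297/71018 + 774093/4443664 = 50365472441/157790064976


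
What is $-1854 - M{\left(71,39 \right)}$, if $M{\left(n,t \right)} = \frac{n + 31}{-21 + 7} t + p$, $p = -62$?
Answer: $- \frac{10555}{7} \approx -1507.9$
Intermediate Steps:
$M{\left(n,t \right)} = -62 + t \left(- \frac{31}{14} - \frac{n}{14}\right)$ ($M{\left(n,t \right)} = \frac{n + 31}{-21 + 7} t - 62 = \frac{31 + n}{-14} t - 62 = \left(31 + n\right) \left(- \frac{1}{14}\right) t - 62 = \left(- \frac{31}{14} - \frac{n}{14}\right) t - 62 = t \left(- \frac{31}{14} - \frac{n}{14}\right) - 62 = -62 + t \left(- \frac{31}{14} - \frac{n}{14}\right)$)
$-1854 - M{\left(71,39 \right)} = -1854 - \left(-62 - \frac{1209}{14} - \frac{71}{14} \cdot 39\right) = -1854 - \left(-62 - \frac{1209}{14} - \frac{2769}{14}\right) = -1854 - - \frac{2423}{7} = -1854 + \frac{2423}{7} = - \frac{10555}{7}$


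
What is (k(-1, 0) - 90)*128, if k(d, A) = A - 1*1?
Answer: -11648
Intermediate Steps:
k(d, A) = -1 + A (k(d, A) = A - 1 = -1 + A)
(k(-1, 0) - 90)*128 = ((-1 + 0) - 90)*128 = (-1 - 90)*128 = -91*128 = -11648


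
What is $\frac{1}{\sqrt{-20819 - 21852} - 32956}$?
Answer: $- \frac{32956}{1086140607} - \frac{i \sqrt{42671}}{1086140607} \approx -3.0342 \cdot 10^{-5} - 1.9019 \cdot 10^{-7} i$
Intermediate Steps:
$\frac{1}{\sqrt{-20819 - 21852} - 32956} = \frac{1}{\sqrt{-42671} - 32956} = \frac{1}{i \sqrt{42671} - 32956} = \frac{1}{-32956 + i \sqrt{42671}}$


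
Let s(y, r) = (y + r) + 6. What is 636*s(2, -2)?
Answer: 3816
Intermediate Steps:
s(y, r) = 6 + r + y (s(y, r) = (r + y) + 6 = 6 + r + y)
636*s(2, -2) = 636*(6 - 2 + 2) = 636*6 = 3816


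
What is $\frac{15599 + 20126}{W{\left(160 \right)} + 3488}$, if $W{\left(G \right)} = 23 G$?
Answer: $\frac{35725}{7168} \approx 4.984$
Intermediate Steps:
$\frac{15599 + 20126}{W{\left(160 \right)} + 3488} = \frac{15599 + 20126}{23 \cdot 160 + 3488} = \frac{35725}{3680 + 3488} = \frac{35725}{7168}$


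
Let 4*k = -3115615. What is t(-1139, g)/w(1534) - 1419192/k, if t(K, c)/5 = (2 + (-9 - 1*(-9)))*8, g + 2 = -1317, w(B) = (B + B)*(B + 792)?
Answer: 5063827424278/2779194007915 ≈ 1.8220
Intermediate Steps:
k = -3115615/4 (k = (¼)*(-3115615) = -3115615/4 ≈ -7.7890e+5)
w(B) = 2*B*(792 + B) (w(B) = (2*B)*(792 + B) = 2*B*(792 + B))
g = -1319 (g = -2 - 1317 = -1319)
t(K, c) = 80 (t(K, c) = 5*((2 + (-9 - 1*(-9)))*8) = 5*((2 + (-9 + 9))*8) = 5*((2 + 0)*8) = 5*(2*8) = 5*16 = 80)
t(-1139, g)/w(1534) - 1419192/k = 80/((2*1534*(792 + 1534))) - 1419192/(-3115615/4) = 80/((2*1534*2326)) - 1419192*(-4/3115615) = 80/7136168 + 5676768/3115615 = 80*(1/7136168) + 5676768/3115615 = 10/892021 + 5676768/3115615 = 5063827424278/2779194007915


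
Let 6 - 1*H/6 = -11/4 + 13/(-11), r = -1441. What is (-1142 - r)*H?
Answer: 391989/22 ≈ 17818.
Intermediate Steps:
H = 1311/22 (H = 36 - 6*(-11/4 + 13/(-11)) = 36 - 6*(-11*1/4 + 13*(-1/11)) = 36 - 6*(-11/4 - 13/11) = 36 - 6*(-173/44) = 36 + 519/22 = 1311/22 ≈ 59.591)
(-1142 - r)*H = (-1142 - 1*(-1441))*(1311/22) = (-1142 + 1441)*(1311/22) = 299*(1311/22) = 391989/22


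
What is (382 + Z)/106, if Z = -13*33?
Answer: -47/106 ≈ -0.44340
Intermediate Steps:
Z = -429
(382 + Z)/106 = (382 - 429)/106 = (1/106)*(-47) = -47/106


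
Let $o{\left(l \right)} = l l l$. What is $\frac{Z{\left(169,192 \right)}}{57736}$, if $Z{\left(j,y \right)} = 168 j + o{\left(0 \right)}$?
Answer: $\frac{507}{1031} \approx 0.49176$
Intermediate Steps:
$o{\left(l \right)} = l^{3}$ ($o{\left(l \right)} = l^{2} l = l^{3}$)
$Z{\left(j,y \right)} = 168 j$ ($Z{\left(j,y \right)} = 168 j + 0^{3} = 168 j + 0 = 168 j$)
$\frac{Z{\left(169,192 \right)}}{57736} = \frac{168 \cdot 169}{57736} = 28392 \cdot \frac{1}{57736} = \frac{507}{1031}$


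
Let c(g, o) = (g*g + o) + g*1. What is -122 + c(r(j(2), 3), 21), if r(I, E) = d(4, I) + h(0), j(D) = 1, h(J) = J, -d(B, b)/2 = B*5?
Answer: 1459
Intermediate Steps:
d(B, b) = -10*B (d(B, b) = -2*B*5 = -10*B)
r(I, E) = -40 (r(I, E) = -10*4 + 0 = -40 + 0 = -40)
c(g, o) = g + o + g² (c(g, o) = (g² + o) + g = (o + g²) + g = g + o + g²)
-122 + c(r(j(2), 3), 21) = -122 + (-40 + 21 + (-40)²) = -122 + (-40 + 21 + 1600) = -122 + 1581 = 1459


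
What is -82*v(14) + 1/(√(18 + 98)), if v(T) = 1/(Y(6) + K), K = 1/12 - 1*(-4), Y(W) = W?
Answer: -984/121 + √29/58 ≈ -8.0394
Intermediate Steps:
K = 49/12 (K = 1*(1/12) + 4 = 1/12 + 4 = 49/12 ≈ 4.0833)
v(T) = 12/121 (v(T) = 1/(6 + 49/12) = 1/(121/12) = 12/121)
-82*v(14) + 1/(√(18 + 98)) = -82*12/121 + 1/(√(18 + 98)) = -984/121 + 1/(√116) = -984/121 + 1/(2*√29) = -984/121 + √29/58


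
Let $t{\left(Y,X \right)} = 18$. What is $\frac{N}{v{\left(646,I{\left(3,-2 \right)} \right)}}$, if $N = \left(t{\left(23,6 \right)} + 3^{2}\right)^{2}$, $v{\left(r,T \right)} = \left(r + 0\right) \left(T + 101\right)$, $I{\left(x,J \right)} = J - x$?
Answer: $\frac{243}{20672} \approx 0.011755$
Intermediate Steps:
$v{\left(r,T \right)} = r \left(101 + T\right)$
$N = 729$ ($N = \left(18 + 3^{2}\right)^{2} = \left(18 + 9\right)^{2} = 27^{2} = 729$)
$\frac{N}{v{\left(646,I{\left(3,-2 \right)} \right)}} = \frac{729}{646 \left(101 - 5\right)} = \frac{729}{646 \cdot 96} = \frac{729}{62016} = 729 \cdot \frac{1}{62016} = \frac{243}{20672}$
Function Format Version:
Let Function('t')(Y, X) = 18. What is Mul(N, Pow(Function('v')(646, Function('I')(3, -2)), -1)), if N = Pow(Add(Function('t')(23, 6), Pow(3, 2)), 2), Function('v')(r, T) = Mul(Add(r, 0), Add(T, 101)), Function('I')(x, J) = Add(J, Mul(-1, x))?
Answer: Rational(243, 20672) ≈ 0.011755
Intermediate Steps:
Function('v')(r, T) = Mul(r, Add(101, T))
N = 729 (N = Pow(Add(18, Pow(3, 2)), 2) = Pow(Add(18, 9), 2) = Pow(27, 2) = 729)
Mul(N, Pow(Function('v')(646, Function('I')(3, -2)), -1)) = Mul(729, Pow(Mul(646, Add(101, Add(-2, Mul(-1, 3)))), -1)) = Mul(729, Pow(Mul(646, Add(101, Add(-2, -3))), -1)) = Mul(729, Pow(Mul(646, Add(101, -5)), -1)) = Mul(729, Pow(Mul(646, 96), -1)) = Mul(729, Pow(62016, -1)) = Mul(729, Rational(1, 62016)) = Rational(243, 20672)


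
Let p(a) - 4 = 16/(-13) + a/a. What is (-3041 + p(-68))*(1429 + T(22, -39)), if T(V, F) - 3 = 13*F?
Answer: -36522700/13 ≈ -2.8094e+6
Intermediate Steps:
p(a) = 49/13 (p(a) = 4 + (16/(-13) + a/a) = 4 + (16*(-1/13) + 1) = 4 + (-16/13 + 1) = 4 - 3/13 = 49/13)
T(V, F) = 3 + 13*F
(-3041 + p(-68))*(1429 + T(22, -39)) = (-3041 + 49/13)*(1429 + (3 + 13*(-39))) = -39484*(1429 + (3 - 507))/13 = -39484*(1429 - 504)/13 = -39484/13*925 = -36522700/13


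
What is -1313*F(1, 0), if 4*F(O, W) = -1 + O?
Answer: 0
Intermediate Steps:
F(O, W) = -1/4 + O/4 (F(O, W) = (-1 + O)/4 = -1/4 + O/4)
-1313*F(1, 0) = -1313*(-1/4 + (1/4)*1) = -1313*(-1/4 + 1/4) = -1313*0 = 0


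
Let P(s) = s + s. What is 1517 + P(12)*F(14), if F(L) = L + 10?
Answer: 2093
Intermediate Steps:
P(s) = 2*s
F(L) = 10 + L
1517 + P(12)*F(14) = 1517 + (2*12)*(10 + 14) = 1517 + 24*24 = 1517 + 576 = 2093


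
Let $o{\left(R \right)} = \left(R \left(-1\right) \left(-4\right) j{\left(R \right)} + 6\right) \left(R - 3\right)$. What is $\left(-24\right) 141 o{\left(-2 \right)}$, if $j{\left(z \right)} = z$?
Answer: $372240$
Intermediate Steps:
$o{\left(R \right)} = \left(-3 + R\right) \left(6 + 4 R^{2}\right)$ ($o{\left(R \right)} = \left(R \left(-1\right) \left(-4\right) R + 6\right) \left(R - 3\right) = \left(- R \left(-4\right) R + 6\right) \left(-3 + R\right) = \left(4 R R + 6\right) \left(-3 + R\right) = \left(4 R^{2} + 6\right) \left(-3 + R\right) = \left(6 + 4 R^{2}\right) \left(-3 + R\right) = \left(-3 + R\right) \left(6 + 4 R^{2}\right)$)
$\left(-24\right) 141 o{\left(-2 \right)} = \left(-24\right) 141 \left(-18 - 12 \left(-2\right)^{2} + 4 \left(-2\right)^{3} + 6 \left(-2\right)\right) = - 3384 \left(-18 - 48 + 4 \left(-8\right) - 12\right) = - 3384 \left(-18 - 48 - 32 - 12\right) = \left(-3384\right) \left(-110\right) = 372240$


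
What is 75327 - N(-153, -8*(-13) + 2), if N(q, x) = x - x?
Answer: 75327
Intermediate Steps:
N(q, x) = 0
75327 - N(-153, -8*(-13) + 2) = 75327 - 1*0 = 75327 + 0 = 75327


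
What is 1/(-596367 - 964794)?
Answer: -1/1561161 ≈ -6.4055e-7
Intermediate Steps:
1/(-596367 - 964794) = 1/(-1561161) = -1/1561161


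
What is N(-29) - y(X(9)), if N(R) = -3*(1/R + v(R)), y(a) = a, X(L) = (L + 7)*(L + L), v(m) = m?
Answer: -5826/29 ≈ -200.90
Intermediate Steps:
X(L) = 2*L*(7 + L) (X(L) = (7 + L)*(2*L) = 2*L*(7 + L))
N(R) = -3*R - 3/R (N(R) = -3*(1/R + R) = -3*(R + 1/R) = -3*R - 3/R)
N(-29) - y(X(9)) = (-3*(-29) - 3/(-29)) - 2*9*(7 + 9) = (87 - 3*(-1/29)) - 2*9*16 = (87 + 3/29) - 1*288 = 2526/29 - 288 = -5826/29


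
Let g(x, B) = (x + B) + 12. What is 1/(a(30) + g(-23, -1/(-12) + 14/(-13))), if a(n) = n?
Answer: 156/2809 ≈ 0.055536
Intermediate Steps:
g(x, B) = 12 + B + x (g(x, B) = (B + x) + 12 = 12 + B + x)
1/(a(30) + g(-23, -1/(-12) + 14/(-13))) = 1/(30 + (12 + (-1/(-12) + 14/(-13)) - 23)) = 1/(30 + (12 + (-1*(-1/12) + 14*(-1/13)) - 23)) = 1/(30 + (12 + (1/12 - 14/13) - 23)) = 1/(30 + (12 - 155/156 - 23)) = 1/(30 - 1871/156) = 1/(2809/156) = 156/2809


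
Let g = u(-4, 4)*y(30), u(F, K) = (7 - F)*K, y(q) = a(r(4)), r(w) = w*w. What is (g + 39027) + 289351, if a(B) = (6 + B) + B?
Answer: 330050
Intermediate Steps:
r(w) = w²
a(B) = 6 + 2*B
y(q) = 38 (y(q) = 6 + 2*4² = 6 + 2*16 = 6 + 32 = 38)
u(F, K) = K*(7 - F)
g = 1672 (g = (4*(7 - 1*(-4)))*38 = (4*(7 + 4))*38 = (4*11)*38 = 44*38 = 1672)
(g + 39027) + 289351 = (1672 + 39027) + 289351 = 40699 + 289351 = 330050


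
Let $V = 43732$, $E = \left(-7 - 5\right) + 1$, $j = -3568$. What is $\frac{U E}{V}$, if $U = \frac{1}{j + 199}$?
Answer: $\frac{11}{147333108} \approx 7.4661 \cdot 10^{-8}$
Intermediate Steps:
$E = -11$ ($E = -12 + 1 = -11$)
$U = - \frac{1}{3369}$ ($U = \frac{1}{-3568 + 199} = \frac{1}{-3369} = - \frac{1}{3369} \approx -0.00029682$)
$\frac{U E}{V} = \frac{\left(- \frac{1}{3369}\right) \left(-11\right)}{43732} = \frac{11}{3369} \cdot \frac{1}{43732} = \frac{11}{147333108}$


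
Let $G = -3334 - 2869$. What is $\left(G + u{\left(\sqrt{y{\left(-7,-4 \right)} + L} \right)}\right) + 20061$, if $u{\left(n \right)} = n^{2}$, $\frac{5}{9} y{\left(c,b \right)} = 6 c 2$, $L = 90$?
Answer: $\frac{68984}{5} \approx 13797.0$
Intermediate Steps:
$G = -6203$ ($G = -3334 - 2869 = -6203$)
$y{\left(c,b \right)} = \frac{108 c}{5}$ ($y{\left(c,b \right)} = \frac{9 \cdot 6 c 2}{5} = \frac{9 \cdot 12 c}{5} = \frac{108 c}{5}$)
$\left(G + u{\left(\sqrt{y{\left(-7,-4 \right)} + L} \right)}\right) + 20061 = \left(-6203 + \left(\sqrt{\frac{108}{5} \left(-7\right) + 90}\right)^{2}\right) + 20061 = \left(-6203 + \left(\sqrt{- \frac{756}{5} + 90}\right)^{2}\right) + 20061 = \left(-6203 + \left(\sqrt{- \frac{306}{5}}\right)^{2}\right) + 20061 = \left(-6203 + \left(\frac{3 i \sqrt{170}}{5}\right)^{2}\right) + 20061 = \left(-6203 - \frac{306}{5}\right) + 20061 = - \frac{31321}{5} + 20061 = \frac{68984}{5}$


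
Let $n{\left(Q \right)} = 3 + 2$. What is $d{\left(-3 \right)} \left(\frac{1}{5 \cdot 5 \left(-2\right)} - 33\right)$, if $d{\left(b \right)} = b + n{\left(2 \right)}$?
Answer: $- \frac{1651}{25} \approx -66.04$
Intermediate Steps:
$n{\left(Q \right)} = 5$
$d{\left(b \right)} = 5 + b$ ($d{\left(b \right)} = b + 5 = 5 + b$)
$d{\left(-3 \right)} \left(\frac{1}{5 \cdot 5 \left(-2\right)} - 33\right) = \left(5 - 3\right) \left(\frac{1}{5 \cdot 5 \left(-2\right)} - 33\right) = 2 \left(\frac{1}{25 \left(-2\right)} - 33\right) = 2 \left(\frac{1}{-50} - 33\right) = 2 \left(- \frac{1}{50} - 33\right) = 2 \left(- \frac{1651}{50}\right) = - \frac{1651}{25}$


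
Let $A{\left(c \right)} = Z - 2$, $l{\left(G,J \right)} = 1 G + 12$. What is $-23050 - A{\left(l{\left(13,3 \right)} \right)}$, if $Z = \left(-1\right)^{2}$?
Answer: $-23049$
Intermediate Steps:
$l{\left(G,J \right)} = 12 + G$ ($l{\left(G,J \right)} = G + 12 = 12 + G$)
$Z = 1$
$A{\left(c \right)} = -1$ ($A{\left(c \right)} = 1 - 2 = -1$)
$-23050 - A{\left(l{\left(13,3 \right)} \right)} = -23050 - -1 = -23050 + 1 = -23049$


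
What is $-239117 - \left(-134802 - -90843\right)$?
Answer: $-195158$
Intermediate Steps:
$-239117 - \left(-134802 - -90843\right) = -239117 - \left(-134802 + 90843\right) = -239117 - -43959 = -239117 + 43959 = -195158$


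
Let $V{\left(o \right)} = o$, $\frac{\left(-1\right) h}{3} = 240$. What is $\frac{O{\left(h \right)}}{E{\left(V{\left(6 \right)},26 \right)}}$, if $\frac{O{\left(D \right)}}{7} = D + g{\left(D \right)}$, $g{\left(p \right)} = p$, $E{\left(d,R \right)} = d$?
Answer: $-1680$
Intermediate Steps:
$h = -720$ ($h = \left(-3\right) 240 = -720$)
$O{\left(D \right)} = 14 D$ ($O{\left(D \right)} = 7 \left(D + D\right) = 7 \cdot 2 D = 14 D$)
$\frac{O{\left(h \right)}}{E{\left(V{\left(6 \right)},26 \right)}} = \frac{14 \left(-720\right)}{6} = \left(-10080\right) \frac{1}{6} = -1680$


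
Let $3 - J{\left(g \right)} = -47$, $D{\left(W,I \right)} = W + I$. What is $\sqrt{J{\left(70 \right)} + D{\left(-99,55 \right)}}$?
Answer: $\sqrt{6} \approx 2.4495$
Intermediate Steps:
$D{\left(W,I \right)} = I + W$
$J{\left(g \right)} = 50$ ($J{\left(g \right)} = 3 - -47 = 3 + 47 = 50$)
$\sqrt{J{\left(70 \right)} + D{\left(-99,55 \right)}} = \sqrt{50 + \left(55 - 99\right)} = \sqrt{50 - 44} = \sqrt{6}$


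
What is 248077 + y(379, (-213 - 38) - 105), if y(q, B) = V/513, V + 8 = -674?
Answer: 127262819/513 ≈ 2.4808e+5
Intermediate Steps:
V = -682 (V = -8 - 674 = -682)
y(q, B) = -682/513
248077 + y(379, (-213 - 38) - 105) = 248077 - 682/513 = 127262819/513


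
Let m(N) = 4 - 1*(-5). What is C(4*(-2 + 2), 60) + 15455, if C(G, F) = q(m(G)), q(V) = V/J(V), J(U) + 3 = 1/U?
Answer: 401749/26 ≈ 15452.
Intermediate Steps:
m(N) = 9 (m(N) = 4 + 5 = 9)
J(U) = -3 + 1/U
q(V) = V/(-3 + 1/V)
C(G, F) = -81/26 (C(G, F) = -1*9**2/(-1 + 3*9) = -1*81/(-1 + 27) = -1*81/26 = -1*81*1/26 = -81/26)
C(4*(-2 + 2), 60) + 15455 = -81/26 + 15455 = 401749/26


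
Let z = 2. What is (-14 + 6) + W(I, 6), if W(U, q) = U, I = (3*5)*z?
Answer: 22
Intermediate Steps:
I = 30 (I = (3*5)*2 = 15*2 = 30)
(-14 + 6) + W(I, 6) = (-14 + 6) + 30 = -8 + 30 = 22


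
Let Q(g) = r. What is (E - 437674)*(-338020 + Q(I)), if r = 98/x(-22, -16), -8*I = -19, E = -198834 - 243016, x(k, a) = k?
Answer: 3270306823956/11 ≈ 2.9730e+11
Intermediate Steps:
E = -441850
I = 19/8 (I = -1/8*(-19) = 19/8 ≈ 2.3750)
r = -49/11 (r = 98/(-22) = 98*(-1/22) = -49/11 ≈ -4.4545)
Q(g) = -49/11
(E - 437674)*(-338020 + Q(I)) = (-441850 - 437674)*(-338020 - 49/11) = -879524*(-3718269/11) = 3270306823956/11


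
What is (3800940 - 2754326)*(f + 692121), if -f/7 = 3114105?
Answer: -22090477704996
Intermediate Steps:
f = -21798735 (f = -7*3114105 = -21798735)
(3800940 - 2754326)*(f + 692121) = (3800940 - 2754326)*(-21798735 + 692121) = 1046614*(-21106614) = -22090477704996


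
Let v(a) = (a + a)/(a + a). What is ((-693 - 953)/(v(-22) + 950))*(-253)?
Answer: 416438/951 ≈ 437.90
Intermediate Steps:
v(a) = 1 (v(a) = (2*a)/((2*a)) = (2*a)*(1/(2*a)) = 1)
((-693 - 953)/(v(-22) + 950))*(-253) = ((-693 - 953)/(1 + 950))*(-253) = -1646/951*(-253) = 416438/951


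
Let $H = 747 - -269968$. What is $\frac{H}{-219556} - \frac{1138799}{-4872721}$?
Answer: $- \frac{1069088512271}{1069835131876} \approx -0.9993$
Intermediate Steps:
$H = 270715$ ($H = 747 + 269968 = 270715$)
$\frac{H}{-219556} - \frac{1138799}{-4872721} = \frac{270715}{-219556} - \frac{1138799}{-4872721} = 270715 \left(- \frac{1}{219556}\right) - - \frac{1138799}{4872721} = - \frac{270715}{219556} + \frac{1138799}{4872721} = - \frac{1069088512271}{1069835131876}$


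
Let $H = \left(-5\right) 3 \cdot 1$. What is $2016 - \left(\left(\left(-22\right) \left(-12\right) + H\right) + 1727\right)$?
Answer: $40$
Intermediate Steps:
$H = -15$ ($H = \left(-15\right) 1 = -15$)
$2016 - \left(\left(\left(-22\right) \left(-12\right) + H\right) + 1727\right) = 2016 - \left(\left(\left(-22\right) \left(-12\right) - 15\right) + 1727\right) = 2016 - \left(\left(264 - 15\right) + 1727\right) = 2016 - \left(249 + 1727\right) = 2016 - 1976 = 40$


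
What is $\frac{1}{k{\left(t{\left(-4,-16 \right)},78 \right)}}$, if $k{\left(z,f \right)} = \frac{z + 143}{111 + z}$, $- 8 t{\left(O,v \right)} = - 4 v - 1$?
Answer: $\frac{825}{1081} \approx 0.76318$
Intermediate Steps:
$t{\left(O,v \right)} = \frac{1}{8} + \frac{v}{2}$ ($t{\left(O,v \right)} = - \frac{- 4 v - 1}{8} = - \frac{-1 - 4 v}{8} = \frac{1}{8} + \frac{v}{2}$)
$k{\left(z,f \right)} = \frac{143 + z}{111 + z}$
$\frac{1}{k{\left(t{\left(-4,-16 \right)},78 \right)}} = \frac{1}{\frac{1}{111 + \left(\frac{1}{8} + \frac{1}{2} \left(-16\right)\right)} \left(143 + \left(\frac{1}{8} + \frac{1}{2} \left(-16\right)\right)\right)} = \frac{1}{\frac{1}{111 + \left(\frac{1}{8} - 8\right)} \left(143 + \left(\frac{1}{8} - 8\right)\right)} = \frac{1}{\frac{1}{111 - \frac{63}{8}} \left(143 - \frac{63}{8}\right)} = \frac{1}{\frac{1}{\frac{825}{8}} \cdot \frac{1081}{8}} = \frac{1}{\frac{8}{825} \cdot \frac{1081}{8}} = \frac{1}{\frac{1081}{825}} = \frac{825}{1081}$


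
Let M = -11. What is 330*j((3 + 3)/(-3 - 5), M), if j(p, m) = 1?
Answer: 330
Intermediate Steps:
330*j((3 + 3)/(-3 - 5), M) = 330*1 = 330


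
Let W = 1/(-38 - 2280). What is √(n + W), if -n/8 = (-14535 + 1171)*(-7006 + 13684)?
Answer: √3836186670159346/2318 ≈ 26720.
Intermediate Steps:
W = -1/2318 (W = 1/(-2318) = -1/2318 ≈ -0.00043141)
n = 713958336 (n = -8*(-14535 + 1171)*(-7006 + 13684) = -(-106912)*6678 = -8*(-89244792) = 713958336)
√(n + W) = √(713958336 - 1/2318) = √(1654955422847/2318) = √3836186670159346/2318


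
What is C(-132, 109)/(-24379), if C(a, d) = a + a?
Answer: 264/24379 ≈ 0.010829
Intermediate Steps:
C(a, d) = 2*a
C(-132, 109)/(-24379) = (2*(-132))/(-24379) = -264*(-1/24379) = 264/24379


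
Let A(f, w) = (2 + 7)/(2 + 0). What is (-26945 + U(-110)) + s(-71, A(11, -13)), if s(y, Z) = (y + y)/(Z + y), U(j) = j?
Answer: -3598031/133 ≈ -27053.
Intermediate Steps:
A(f, w) = 9/2
s(y, Z) = 2*y/(Z + y) (s(y, Z) = (2*y)/(Z + y) = 2*y/(Z + y))
(-26945 + U(-110)) + s(-71, A(11, -13)) = (-26945 - 110) + 2*(-71)/(9/2 - 71) = -27055 + 2*(-71)/(-133/2) = -27055 + 2*(-71)*(-2/133) = -27055 + 284/133 = -3598031/133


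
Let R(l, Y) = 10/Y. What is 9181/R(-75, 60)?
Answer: 55086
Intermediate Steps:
9181/R(-75, 60) = 9181/((10/60)) = 9181/((10*(1/60))) = 9181/(⅙) = 9181*6 = 55086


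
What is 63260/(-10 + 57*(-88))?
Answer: -31630/2513 ≈ -12.587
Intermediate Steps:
63260/(-10 + 57*(-88)) = 63260/(-10 - 5016) = 63260/(-5026) = 63260*(-1/5026) = -31630/2513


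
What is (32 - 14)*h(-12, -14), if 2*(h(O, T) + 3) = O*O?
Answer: 1242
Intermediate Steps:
h(O, T) = -3 + O²/2 (h(O, T) = -3 + (O*O)/2 = -3 + O²/2)
(32 - 14)*h(-12, -14) = (32 - 14)*(-3 + (½)*(-12)²) = 18*(-3 + (½)*144) = 18*(-3 + 72) = 18*69 = 1242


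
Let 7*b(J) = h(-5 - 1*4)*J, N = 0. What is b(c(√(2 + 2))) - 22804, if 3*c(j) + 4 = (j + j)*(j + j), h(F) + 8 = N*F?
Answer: -159660/7 ≈ -22809.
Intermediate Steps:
h(F) = -8 (h(F) = -8 + 0*F = -8 + 0 = -8)
c(j) = -4/3 + 4*j²/3 (c(j) = -4/3 + ((j + j)*(j + j))/3 = -4/3 + ((2*j)*(2*j))/3 = -4/3 + (4*j²)/3 = -4/3 + 4*j²/3)
b(J) = -8*J/7 (b(J) = (-8*J)/7 = -8*J/7)
b(c(√(2 + 2))) - 22804 = -8*(-4/3 + 4*(√(2 + 2))²/3)/7 - 22804 = -8*(-4/3 + 4*(√4)²/3)/7 - 22804 = -8*(-4/3 + (4/3)*2²)/7 - 22804 = -8*(-4/3 + (4/3)*4)/7 - 22804 = -8*(-4/3 + 16/3)/7 - 22804 = -8/7*4 - 22804 = -32/7 - 22804 = -159660/7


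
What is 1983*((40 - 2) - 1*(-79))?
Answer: 232011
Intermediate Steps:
1983*((40 - 2) - 1*(-79)) = 1983*(38 + 79) = 1983*117 = 232011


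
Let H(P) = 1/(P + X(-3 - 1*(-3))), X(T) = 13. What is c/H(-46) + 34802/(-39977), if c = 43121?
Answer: -56887025963/39977 ≈ -1.4230e+6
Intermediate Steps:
H(P) = 1/(13 + P) (H(P) = 1/(P + 13) = 1/(13 + P))
c/H(-46) + 34802/(-39977) = 43121/(1/(13 - 46)) + 34802/(-39977) = 43121/(1/(-33)) + 34802*(-1/39977) = 43121/(-1/33) - 34802/39977 = 43121*(-33) - 34802/39977 = -1422993 - 34802/39977 = -56887025963/39977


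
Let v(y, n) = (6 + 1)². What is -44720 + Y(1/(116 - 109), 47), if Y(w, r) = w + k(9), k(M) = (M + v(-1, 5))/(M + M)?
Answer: -2817148/63 ≈ -44717.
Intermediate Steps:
v(y, n) = 49 (v(y, n) = 7² = 49)
k(M) = (49 + M)/(2*M) (k(M) = (M + 49)/(M + M) = (49 + M)/((2*M)) = (49 + M)*(1/(2*M)) = (49 + M)/(2*M))
Y(w, r) = 29/9 + w (Y(w, r) = w + (½)*(49 + 9)/9 = w + (½)*(⅑)*58 = w + 29/9 = 29/9 + w)
-44720 + Y(1/(116 - 109), 47) = -44720 + (29/9 + 1/(116 - 109)) = -44720 + (29/9 + 1/7) = -44720 + (29/9 + ⅐) = -44720 + 212/63 = -2817148/63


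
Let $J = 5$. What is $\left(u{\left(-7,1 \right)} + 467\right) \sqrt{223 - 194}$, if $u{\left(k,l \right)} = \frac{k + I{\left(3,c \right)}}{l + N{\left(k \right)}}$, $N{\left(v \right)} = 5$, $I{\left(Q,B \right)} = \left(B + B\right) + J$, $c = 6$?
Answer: $\frac{1406 \sqrt{29}}{3} \approx 2523.8$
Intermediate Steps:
$I{\left(Q,B \right)} = 5 + 2 B$ ($I{\left(Q,B \right)} = \left(B + B\right) + 5 = 2 B + 5 = 5 + 2 B$)
$u{\left(k,l \right)} = \frac{17 + k}{5 + l}$ ($u{\left(k,l \right)} = \frac{k + \left(5 + 2 \cdot 6\right)}{l + 5} = \frac{k + \left(5 + 12\right)}{5 + l} = \frac{k + 17}{5 + l} = \frac{17 + k}{5 + l}$)
$\left(u{\left(-7,1 \right)} + 467\right) \sqrt{223 - 194} = \left(\frac{17 - 7}{5 + 1} + 467\right) \sqrt{223 - 194} = \left(\frac{1}{6} \cdot 10 + 467\right) \sqrt{29} = \left(\frac{5}{3} + 467\right) \sqrt{29} = \frac{1406 \sqrt{29}}{3}$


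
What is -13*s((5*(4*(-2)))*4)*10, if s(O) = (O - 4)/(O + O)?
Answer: -533/8 ≈ -66.625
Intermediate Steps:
s(O) = (-4 + O)/(2*O) (s(O) = (-4 + O)/((2*O)) = (-4 + O)*(1/(2*O)) = (-4 + O)/(2*O))
-13*s((5*(4*(-2)))*4)*10 = -13*(-4 + (5*(4*(-2)))*4)/(2*((5*(4*(-2)))*4))*10 = -13*(-4 + (5*(-8))*4)/(2*((5*(-8))*4))*10 = -13*(-4 - 40*4)/(2*((-40*4)))*10 = -13*(-4 - 160)/(2*(-160))*10 = -13*(-1)*(-164)/(2*160)*10 = -13*41/80*10 = -533/80*10 = -533/8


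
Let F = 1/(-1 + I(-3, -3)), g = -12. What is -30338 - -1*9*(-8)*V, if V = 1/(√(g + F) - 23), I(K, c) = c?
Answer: -65675146/2165 + 1008*I/2165 ≈ -30335.0 + 0.46559*I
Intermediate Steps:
F = -¼ (F = 1/(-1 - 3) = 1/(-4) = -¼ ≈ -0.25000)
V = 4*(-23 - 7*I/2)/2165 (V = 1/(√(-12 - ¼) - 23) = 1/(√(-49/4) - 23) = 1/(7*I/2 - 23) = 1/(-23 + 7*I/2) = 4*(-23 - 7*I/2)/2165 ≈ -0.042494 - 0.0064665*I)
-30338 - -1*9*(-8)*V = -30338 - -1*9*(-8)*(-92/2165 - 14*I/2165) = -30338 - (-9*(-8))*(-92/2165 - 14*I/2165) = -30338 - 72*(-92/2165 - 14*I/2165) = -30338 - (-6624/2165 - 1008*I/2165) = -30338 + (6624/2165 + 1008*I/2165) = -65675146/2165 + 1008*I/2165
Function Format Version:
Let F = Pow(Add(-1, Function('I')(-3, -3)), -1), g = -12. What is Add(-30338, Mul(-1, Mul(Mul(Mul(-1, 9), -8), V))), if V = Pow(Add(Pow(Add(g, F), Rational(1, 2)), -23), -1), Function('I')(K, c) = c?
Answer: Add(Rational(-65675146, 2165), Mul(Rational(1008, 2165), I)) ≈ Add(-30335., Mul(0.46559, I))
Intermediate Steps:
F = Rational(-1, 4) (F = Pow(Add(-1, -3), -1) = Pow(-4, -1) = Rational(-1, 4) ≈ -0.25000)
V = Mul(Rational(4, 2165), Add(-23, Mul(Rational(-7, 2), I))) (V = Pow(Add(Pow(Add(-12, Rational(-1, 4)), Rational(1, 2)), -23), -1) = Pow(Add(Pow(Rational(-49, 4), Rational(1, 2)), -23), -1) = Pow(Add(Mul(Rational(7, 2), I), -23), -1) = Pow(Add(-23, Mul(Rational(7, 2), I)), -1) = Mul(Rational(4, 2165), Add(-23, Mul(Rational(-7, 2), I))) ≈ Add(-0.042494, Mul(-0.0064665, I)))
Add(-30338, Mul(-1, Mul(Mul(Mul(-1, 9), -8), V))) = Add(-30338, Mul(-1, Mul(Mul(Mul(-1, 9), -8), Add(Rational(-92, 2165), Mul(Rational(-14, 2165), I))))) = Add(-30338, Mul(-1, Mul(Mul(-9, -8), Add(Rational(-92, 2165), Mul(Rational(-14, 2165), I))))) = Add(-30338, Mul(-1, Mul(72, Add(Rational(-92, 2165), Mul(Rational(-14, 2165), I))))) = Add(-30338, Mul(-1, Add(Rational(-6624, 2165), Mul(Rational(-1008, 2165), I)))) = Add(-30338, Add(Rational(6624, 2165), Mul(Rational(1008, 2165), I))) = Add(Rational(-65675146, 2165), Mul(Rational(1008, 2165), I))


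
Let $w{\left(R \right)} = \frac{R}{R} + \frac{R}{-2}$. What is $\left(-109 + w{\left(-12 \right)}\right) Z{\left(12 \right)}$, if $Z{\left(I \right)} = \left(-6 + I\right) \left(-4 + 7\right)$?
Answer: $-1836$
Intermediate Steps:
$w{\left(R \right)} = 1 - \frac{R}{2}$ ($w{\left(R \right)} = 1 + R \left(- \frac{1}{2}\right) = 1 - \frac{R}{2}$)
$Z{\left(I \right)} = -18 + 3 I$ ($Z{\left(I \right)} = \left(-6 + I\right) 3 = -18 + 3 I$)
$\left(-109 + w{\left(-12 \right)}\right) Z{\left(12 \right)} = \left(-109 + \left(1 - -6\right)\right) \left(-18 + 3 \cdot 12\right) = \left(-109 + \left(1 + 6\right)\right) \left(-18 + 36\right) = \left(-109 + 7\right) 18 = \left(-102\right) 18 = -1836$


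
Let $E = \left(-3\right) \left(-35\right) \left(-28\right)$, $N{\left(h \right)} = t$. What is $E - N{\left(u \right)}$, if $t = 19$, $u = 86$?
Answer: $-2959$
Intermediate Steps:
$N{\left(h \right)} = 19$
$E = -2940$ ($E = 105 \left(-28\right) = -2940$)
$E - N{\left(u \right)} = -2940 - 19 = -2959$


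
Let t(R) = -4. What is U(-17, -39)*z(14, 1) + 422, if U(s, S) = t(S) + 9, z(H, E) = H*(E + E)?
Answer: 562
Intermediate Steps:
z(H, E) = 2*E*H (z(H, E) = H*(2*E) = 2*E*H)
U(s, S) = 5 (U(s, S) = -4 + 9 = 5)
U(-17, -39)*z(14, 1) + 422 = 5*(2*1*14) + 422 = 5*28 + 422 = 140 + 422 = 562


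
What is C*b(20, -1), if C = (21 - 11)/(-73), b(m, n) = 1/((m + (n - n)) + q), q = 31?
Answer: -10/3723 ≈ -0.0026860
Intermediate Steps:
b(m, n) = 1/(31 + m) (b(m, n) = 1/((m + (n - n)) + 31) = 1/((m + 0) + 31) = 1/(m + 31) = 1/(31 + m))
C = -10/73 (C = 10*(-1/73) = -10/73 ≈ -0.13699)
C*b(20, -1) = -10/(73*(31 + 20)) = -10/73/51 = -10/73*1/51 = -10/3723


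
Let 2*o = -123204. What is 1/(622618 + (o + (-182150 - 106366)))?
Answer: 1/272500 ≈ 3.6697e-6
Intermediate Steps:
o = -61602 (o = (½)*(-123204) = -61602)
1/(622618 + (o + (-182150 - 106366))) = 1/(622618 + (-61602 + (-182150 - 106366))) = 1/(622618 + (-61602 - 288516)) = 1/(622618 - 350118) = 1/272500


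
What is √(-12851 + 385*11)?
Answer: 2*I*√2154 ≈ 92.822*I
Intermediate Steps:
√(-12851 + 385*11) = √(-12851 + 4235) = √(-8616) = 2*I*√2154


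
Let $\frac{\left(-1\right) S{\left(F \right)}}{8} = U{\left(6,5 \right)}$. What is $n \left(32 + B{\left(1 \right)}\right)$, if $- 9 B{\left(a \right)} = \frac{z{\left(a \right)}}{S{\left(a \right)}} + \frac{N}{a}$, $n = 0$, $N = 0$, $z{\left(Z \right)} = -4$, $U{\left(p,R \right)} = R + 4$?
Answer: $0$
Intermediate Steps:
$U{\left(p,R \right)} = 4 + R$
$S{\left(F \right)} = -72$ ($S{\left(F \right)} = - 8 \left(4 + 5\right) = \left(-8\right) 9 = -72$)
$B{\left(a \right)} = - \frac{1}{162}$ ($B{\left(a \right)} = - \frac{- \frac{4}{-72} + \frac{0}{a}}{9} = - \frac{\left(-4\right) \left(- \frac{1}{72}\right) + 0}{9} = - \frac{\frac{1}{18} + 0}{9} = \left(- \frac{1}{9}\right) \frac{1}{18} = - \frac{1}{162}$)
$n \left(32 + B{\left(1 \right)}\right) = 0 \left(32 - \frac{1}{162}\right) = 0 \cdot \frac{5183}{162} = 0$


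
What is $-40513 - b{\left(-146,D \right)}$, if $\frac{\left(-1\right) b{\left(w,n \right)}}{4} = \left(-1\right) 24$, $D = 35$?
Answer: $-40609$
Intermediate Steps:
$b{\left(w,n \right)} = 96$ ($b{\left(w,n \right)} = - 4 \left(\left(-1\right) 24\right) = \left(-4\right) \left(-24\right) = 96$)
$-40513 - b{\left(-146,D \right)} = -40513 - 96 = -40609$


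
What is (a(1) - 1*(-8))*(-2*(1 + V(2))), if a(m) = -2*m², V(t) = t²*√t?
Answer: -12 - 48*√2 ≈ -79.882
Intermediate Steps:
V(t) = t^(5/2)
(a(1) - 1*(-8))*(-2*(1 + V(2))) = (-2*1² - 1*(-8))*(-2*(1 + 2^(5/2))) = (-2*1 + 8)*(-2*(1 + 4*√2)) = (-2 + 8)*(-2 - 8*√2) = 6*(-2 - 8*√2) = -12 - 48*√2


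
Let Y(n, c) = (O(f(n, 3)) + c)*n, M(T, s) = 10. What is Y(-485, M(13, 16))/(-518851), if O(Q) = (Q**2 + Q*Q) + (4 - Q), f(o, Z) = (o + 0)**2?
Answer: 53670762528915/518851 ≈ 1.0344e+8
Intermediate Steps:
f(o, Z) = o**2
O(Q) = 4 - Q + 2*Q**2 (O(Q) = (Q**2 + Q**2) + (4 - Q) = 2*Q**2 + (4 - Q) = 4 - Q + 2*Q**2)
Y(n, c) = n*(4 + c - n**2 + 2*n**4) (Y(n, c) = ((4 - n**2 + 2*(n**2)**2) + c)*n = ((4 - n**2 + 2*n**4) + c)*n = (4 + c - n**2 + 2*n**4)*n = n*(4 + c - n**2 + 2*n**4))
Y(-485, M(13, 16))/(-518851) = -485*(4 + 10 - 1*(-485)**2 + 2*(-485)**4)/(-518851) = -485*(4 + 10 - 1*235225 + 2*55330800625)*(-1/518851) = -485*(4 + 10 - 235225 + 110661601250)*(-1/518851) = -485*110661366039*(-1/518851) = -53670762528915*(-1/518851) = 53670762528915/518851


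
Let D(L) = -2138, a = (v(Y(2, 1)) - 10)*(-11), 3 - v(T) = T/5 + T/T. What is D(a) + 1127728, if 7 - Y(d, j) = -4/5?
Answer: 1125590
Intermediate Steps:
Y(d, j) = 39/5 (Y(d, j) = 7 - (-4)/5 = 7 - 1*(-⅘) = 7 + ⅘ = 39/5)
v(T) = 2 - T/5 (v(T) = 3 - (T/5 + T/T) = 3 - (T*(⅕) + 1) = 3 - (T/5 + 1) = 3 - (1 + T/5) = 3 + (-1 - T/5) = 2 - T/5)
a = 2629/25 (a = ((2 - ⅕*39/5) - 10)*(-11) = ((2 - 39/25) - 10)*(-11) = (11/25 - 10)*(-11) = -239/25*(-11) = 2629/25 ≈ 105.16)
D(a) + 1127728 = -2138 + 1127728 = 1125590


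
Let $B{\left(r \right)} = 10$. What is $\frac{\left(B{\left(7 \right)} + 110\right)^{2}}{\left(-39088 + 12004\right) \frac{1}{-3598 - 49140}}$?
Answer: $\frac{63285600}{2257} \approx 28040.0$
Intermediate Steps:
$\frac{\left(B{\left(7 \right)} + 110\right)^{2}}{\left(-39088 + 12004\right) \frac{1}{-3598 - 49140}} = \frac{\left(10 + 110\right)^{2}}{\left(-39088 + 12004\right) \frac{1}{-3598 - 49140}} = \frac{120^{2}}{\left(-27084\right) \frac{1}{-52738}} = \frac{14400}{\left(-27084\right) \left(- \frac{1}{52738}\right)} = \frac{14400}{\frac{13542}{26369}} = 14400 \cdot \frac{26369}{13542} = \frac{63285600}{2257}$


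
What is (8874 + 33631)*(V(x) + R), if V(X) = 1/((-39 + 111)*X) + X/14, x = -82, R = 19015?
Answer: 33392346631745/41328 ≈ 8.0798e+8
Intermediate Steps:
V(X) = X/14 + 1/(72*X) (V(X) = 1/(72*X) + X*(1/14) = 1/(72*X) + X/14 = X/14 + 1/(72*X))
(8874 + 33631)*(V(x) + R) = (8874 + 33631)*(((1/14)*(-82) + (1/72)/(-82)) + 19015) = 42505*((-41/7 + (1/72)*(-1/82)) + 19015) = 42505*((-41/7 - 1/5904) + 19015) = 42505*(-242071/41328 + 19015) = 42505*(785609849/41328) = 33392346631745/41328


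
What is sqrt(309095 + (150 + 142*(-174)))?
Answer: sqrt(284537) ≈ 533.42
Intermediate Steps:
sqrt(309095 + (150 + 142*(-174))) = sqrt(309095 + (150 - 24708)) = sqrt(309095 - 24558) = sqrt(284537)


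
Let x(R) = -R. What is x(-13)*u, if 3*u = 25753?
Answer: 334789/3 ≈ 1.1160e+5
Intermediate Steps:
u = 25753/3 (u = (⅓)*25753 = 25753/3 ≈ 8584.3)
x(-13)*u = -1*(-13)*(25753/3) = 13*(25753/3) = 334789/3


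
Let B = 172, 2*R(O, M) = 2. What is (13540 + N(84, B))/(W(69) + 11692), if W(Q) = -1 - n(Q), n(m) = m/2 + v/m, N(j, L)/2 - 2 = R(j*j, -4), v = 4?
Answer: 1869348/1608589 ≈ 1.1621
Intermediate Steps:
R(O, M) = 1 (R(O, M) = (½)*2 = 1)
N(j, L) = 6 (N(j, L) = 4 + 2*1 = 4 + 2 = 6)
n(m) = m/2 + 4/m
W(Q) = -1 - 4/Q - Q/2 (W(Q) = -1 - (Q/2 + 4/Q) = -1 + (-4/Q - Q/2) = -1 - 4/Q - Q/2)
(13540 + N(84, B))/(W(69) + 11692) = (13540 + 6)/((-1 - 4/69 - ½*69) + 11692) = 13546/((-1 - 4*1/69 - 69/2) + 11692) = 13546/((-1 - 4/69 - 69/2) + 11692) = 13546/(-4907/138 + 11692) = 13546/(1608589/138) = 13546*(138/1608589) = 1869348/1608589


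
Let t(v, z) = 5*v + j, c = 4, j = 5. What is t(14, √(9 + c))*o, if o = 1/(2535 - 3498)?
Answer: -25/321 ≈ -0.077882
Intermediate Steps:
t(v, z) = 5 + 5*v (t(v, z) = 5*v + 5 = 5 + 5*v)
o = -1/963 (o = 1/(-963) = -1/963 ≈ -0.0010384)
t(14, √(9 + c))*o = (5 + 5*14)*(-1/963) = (5 + 70)*(-1/963) = 75*(-1/963) = -25/321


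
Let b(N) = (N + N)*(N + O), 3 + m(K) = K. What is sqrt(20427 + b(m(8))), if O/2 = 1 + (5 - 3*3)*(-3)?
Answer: sqrt(20737) ≈ 144.00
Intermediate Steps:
m(K) = -3 + K
O = 26 (O = 2*(1 + (5 - 3*3)*(-3)) = 2*(1 + (5 - 9)*(-3)) = 2*(1 - 4*(-3)) = 2*(1 + 12) = 2*13 = 26)
b(N) = 2*N*(26 + N) (b(N) = (N + N)*(N + 26) = (2*N)*(26 + N) = 2*N*(26 + N))
sqrt(20427 + b(m(8))) = sqrt(20427 + 2*(-3 + 8)*(26 + (-3 + 8))) = sqrt(20427 + 2*5*(26 + 5)) = sqrt(20427 + 2*5*31) = sqrt(20427 + 310) = sqrt(20737)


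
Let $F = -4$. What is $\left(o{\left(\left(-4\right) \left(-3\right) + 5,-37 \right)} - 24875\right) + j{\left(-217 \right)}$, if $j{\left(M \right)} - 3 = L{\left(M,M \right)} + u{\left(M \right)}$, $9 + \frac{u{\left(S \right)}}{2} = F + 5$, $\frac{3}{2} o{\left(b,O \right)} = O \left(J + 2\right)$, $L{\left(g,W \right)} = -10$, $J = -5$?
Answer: $-24824$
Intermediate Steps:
$o{\left(b,O \right)} = - 2 O$ ($o{\left(b,O \right)} = \frac{2 O \left(-5 + 2\right)}{3} = \frac{2 O \left(-3\right)}{3} = \frac{2 \left(- 3 O\right)}{3} = - 2 O$)
$u{\left(S \right)} = -16$ ($u{\left(S \right)} = -18 + 2 \left(-4 + 5\right) = -18 + 2 \cdot 1 = -18 + 2 = -16$)
$j{\left(M \right)} = -23$ ($j{\left(M \right)} = 3 - 26 = -23$)
$\left(o{\left(\left(-4\right) \left(-3\right) + 5,-37 \right)} - 24875\right) + j{\left(-217 \right)} = \left(\left(-2\right) \left(-37\right) - 24875\right) - 23 = \left(74 - 24875\right) - 23 = -24801 - 23 = -24824$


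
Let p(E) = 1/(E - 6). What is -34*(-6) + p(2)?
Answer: 815/4 ≈ 203.75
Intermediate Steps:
p(E) = 1/(-6 + E)
-34*(-6) + p(2) = -34*(-6) + 1/(-6 + 2) = 204 + 1/(-4) = 204 - ¼ = 815/4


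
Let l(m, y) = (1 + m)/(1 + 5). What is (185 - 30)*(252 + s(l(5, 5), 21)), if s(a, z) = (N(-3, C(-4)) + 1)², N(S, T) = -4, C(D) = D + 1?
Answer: 40455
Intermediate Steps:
l(m, y) = ⅙ + m/6 (l(m, y) = (1 + m)/6 = (1 + m)*(⅙) = ⅙ + m/6)
C(D) = 1 + D
s(a, z) = 9 (s(a, z) = (-4 + 1)² = (-3)² = 9)
(185 - 30)*(252 + s(l(5, 5), 21)) = (185 - 30)*(252 + 9) = 155*261 = 40455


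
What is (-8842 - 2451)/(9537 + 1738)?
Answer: -11293/11275 ≈ -1.0016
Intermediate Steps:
(-8842 - 2451)/(9537 + 1738) = -11293/11275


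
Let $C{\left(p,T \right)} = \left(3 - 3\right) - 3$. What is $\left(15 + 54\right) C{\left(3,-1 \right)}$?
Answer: $-207$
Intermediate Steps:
$C{\left(p,T \right)} = -3$ ($C{\left(p,T \right)} = 0 - 3 = -3$)
$\left(15 + 54\right) C{\left(3,-1 \right)} = \left(15 + 54\right) \left(-3\right) = 69 \left(-3\right) = -207$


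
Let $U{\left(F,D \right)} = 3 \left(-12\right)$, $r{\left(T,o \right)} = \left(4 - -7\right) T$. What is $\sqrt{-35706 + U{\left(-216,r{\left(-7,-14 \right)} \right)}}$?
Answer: $i \sqrt{35742} \approx 189.06 i$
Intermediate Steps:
$r{\left(T,o \right)} = 11 T$ ($r{\left(T,o \right)} = \left(4 + 7\right) T = 11 T$)
$U{\left(F,D \right)} = -36$
$\sqrt{-35706 + U{\left(-216,r{\left(-7,-14 \right)} \right)}} = \sqrt{-35706 - 36} = \sqrt{-35742} = i \sqrt{35742}$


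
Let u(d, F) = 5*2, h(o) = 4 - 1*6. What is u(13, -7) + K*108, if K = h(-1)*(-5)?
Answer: 1090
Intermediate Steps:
h(o) = -2 (h(o) = 4 - 6 = -2)
u(d, F) = 10
K = 10 (K = -2*(-5) = 10)
u(13, -7) + K*108 = 10 + 10*108 = 10 + 1080 = 1090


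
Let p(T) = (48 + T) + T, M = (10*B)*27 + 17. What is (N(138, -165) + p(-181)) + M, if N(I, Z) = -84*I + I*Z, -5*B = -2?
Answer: -34551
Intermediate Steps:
B = ⅖ (B = -⅕*(-2) = ⅖ ≈ 0.40000)
M = 125 (M = (10*(⅖))*27 + 17 = 4*27 + 17 = 108 + 17 = 125)
p(T) = 48 + 2*T
(N(138, -165) + p(-181)) + M = (138*(-84 - 165) + (48 + 2*(-181))) + 125 = (138*(-249) + (48 - 362)) + 125 = (-34362 - 314) + 125 = -34676 + 125 = -34551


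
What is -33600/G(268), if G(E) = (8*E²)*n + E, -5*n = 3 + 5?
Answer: 42000/1148849 ≈ 0.036558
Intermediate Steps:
n = -8/5 (n = -(3 + 5)/5 = -⅕*8 = -8/5 ≈ -1.6000)
G(E) = E - 64*E²/5 (G(E) = (8*E²)*(-8/5) + E = -64*E²/5 + E = E - 64*E²/5)
-33600/G(268) = -33600*5/(268*(5 - 64*268)) = -33600*5/(268*(5 - 17152)) = -33600/((⅕)*268*(-17147)) = -33600/(-4595396/5) = -33600*(-5/4595396) = 42000/1148849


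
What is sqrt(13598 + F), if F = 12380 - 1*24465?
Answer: sqrt(1513) ≈ 38.897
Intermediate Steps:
F = -12085 (F = 12380 - 24465 = -12085)
sqrt(13598 + F) = sqrt(13598 - 12085) = sqrt(1513)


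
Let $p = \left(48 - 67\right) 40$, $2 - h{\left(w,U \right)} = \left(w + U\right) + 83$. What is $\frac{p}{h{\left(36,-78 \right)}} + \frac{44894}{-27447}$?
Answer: $\frac{2123206}{118937} \approx 17.852$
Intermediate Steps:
$h{\left(w,U \right)} = -81 - U - w$ ($h{\left(w,U \right)} = 2 - \left(\left(w + U\right) + 83\right) = 2 - \left(\left(U + w\right) + 83\right) = 2 - \left(83 + U + w\right) = -81 - U - w$)
$p = -760$ ($p = \left(-19\right) 40 = -760$)
$\frac{p}{h{\left(36,-78 \right)}} + \frac{44894}{-27447} = - \frac{760}{-81 - -78 - 36} + \frac{44894}{-27447} = - \frac{760}{-81 + 78 - 36} + 44894 \left(- \frac{1}{27447}\right) = - \frac{760}{-39} - \frac{44894}{27447} = \left(-760\right) \left(- \frac{1}{39}\right) - \frac{44894}{27447} = \frac{760}{39} - \frac{44894}{27447} = \frac{2123206}{118937}$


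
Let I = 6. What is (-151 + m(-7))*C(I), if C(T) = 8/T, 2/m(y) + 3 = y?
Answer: -1008/5 ≈ -201.60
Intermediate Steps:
m(y) = 2/(-3 + y)
(-151 + m(-7))*C(I) = (-151 + 2/(-3 - 7))*(8/6) = (-151 + 2/(-10))*(8*(1/6)) = (-151 + 2*(-1/10))*(4/3) = (-151 - 1/5)*(4/3) = -756/5*4/3 = -1008/5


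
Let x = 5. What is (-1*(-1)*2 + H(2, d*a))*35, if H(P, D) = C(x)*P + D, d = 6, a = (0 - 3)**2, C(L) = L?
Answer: 2310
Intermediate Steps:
a = 9 (a = (-3)**2 = 9)
H(P, D) = D + 5*P (H(P, D) = 5*P + D = D + 5*P)
(-1*(-1)*2 + H(2, d*a))*35 = (-1*(-1)*2 + (6*9 + 5*2))*35 = (1*2 + (54 + 10))*35 = (2 + 64)*35 = 66*35 = 2310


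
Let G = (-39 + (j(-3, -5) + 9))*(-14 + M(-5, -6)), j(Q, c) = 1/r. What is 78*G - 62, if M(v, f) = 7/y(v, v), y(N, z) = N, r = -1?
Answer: 185876/5 ≈ 37175.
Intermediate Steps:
j(Q, c) = -1 (j(Q, c) = 1/(-1) = -1)
M(v, f) = 7/v
G = 2387/5 (G = (-39 + (-1 + 9))*(-14 + 7/(-5)) = (-39 + 8)*(-14 + 7*(-⅕)) = -31*(-14 - 7/5) = -31*(-77/5) = 2387/5 ≈ 477.40)
78*G - 62 = 78*(2387/5) - 62 = 186186/5 - 62 = 185876/5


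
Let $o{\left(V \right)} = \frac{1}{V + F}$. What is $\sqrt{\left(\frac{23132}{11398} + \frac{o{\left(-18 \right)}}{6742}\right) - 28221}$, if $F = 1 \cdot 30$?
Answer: $\frac{i \sqrt{1499748639909919877022}}{230535948} \approx 167.99 i$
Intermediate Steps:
$F = 30$
$o{\left(V \right)} = \frac{1}{30 + V}$ ($o{\left(V \right)} = \frac{1}{V + 30} = \frac{1}{30 + V}$)
$\sqrt{\left(\frac{23132}{11398} + \frac{o{\left(-18 \right)}}{6742}\right) - 28221} = \sqrt{\left(\frac{23132}{11398} + \frac{1}{\left(30 - 18\right) 6742}\right) - 28221} = \sqrt{\left(23132 \cdot \frac{1}{11398} + \frac{1}{12} \cdot \frac{1}{6742}\right) - 28221} = \sqrt{\left(\frac{11566}{5699} + \frac{1}{12} \cdot \frac{1}{6742}\right) - 28221} = \sqrt{\left(\frac{11566}{5699} + \frac{1}{80904}\right) - 28221} = \sqrt{\frac{935741363}{461071896} - 28221} = \sqrt{- \frac{13010974235653}{461071896}} = \frac{i \sqrt{1499748639909919877022}}{230535948}$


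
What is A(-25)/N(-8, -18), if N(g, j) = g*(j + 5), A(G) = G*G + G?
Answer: 75/13 ≈ 5.7692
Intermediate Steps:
A(G) = G + G**2 (A(G) = G**2 + G = G + G**2)
N(g, j) = g*(5 + j)
A(-25)/N(-8, -18) = (-25*(1 - 25))/((-8*(5 - 18))) = (-25*(-24))/((-8*(-13))) = 600/104 = 600*(1/104) = 75/13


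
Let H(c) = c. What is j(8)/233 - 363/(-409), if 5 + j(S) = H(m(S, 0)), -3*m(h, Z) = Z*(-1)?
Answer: 82534/95297 ≈ 0.86607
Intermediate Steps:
m(h, Z) = Z/3 (m(h, Z) = -Z*(-1)/3 = -(-1)*Z/3 = Z/3)
j(S) = -5 (j(S) = -5 + (⅓)*0 = -5 + 0 = -5)
j(8)/233 - 363/(-409) = -5/233 - 363/(-409) = -5*1/233 - 363*(-1/409) = -5/233 + 363/409 = 82534/95297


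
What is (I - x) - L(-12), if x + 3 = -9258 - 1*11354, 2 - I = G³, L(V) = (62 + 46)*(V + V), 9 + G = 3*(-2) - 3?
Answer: 29041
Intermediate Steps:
G = -18 (G = -9 + (3*(-2) - 3) = -9 + (-6 - 3) = -9 - 9 = -18)
L(V) = 216*V (L(V) = 108*(2*V) = 216*V)
I = 5834 (I = 2 - 1*(-18)³ = 2 - 1*(-5832) = 2 + 5832 = 5834)
x = -20615 (x = -3 + (-9258 - 1*11354) = -3 + (-9258 - 11354) = -3 - 20612 = -20615)
(I - x) - L(-12) = (5834 - 1*(-20615)) - 216*(-12) = (5834 + 20615) - 1*(-2592) = 26449 + 2592 = 29041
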